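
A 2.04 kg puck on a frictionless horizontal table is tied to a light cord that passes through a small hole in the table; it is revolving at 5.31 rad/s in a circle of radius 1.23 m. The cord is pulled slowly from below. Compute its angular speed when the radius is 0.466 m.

The constraining force is radial, so m r² ω about the center is conserved.
ω₂ = ω₁ (r₁/r₂)² = (5.31)(1.23/0.466)² = 36.99 rad/s.

ω₂ ≈ 37.0 rad/s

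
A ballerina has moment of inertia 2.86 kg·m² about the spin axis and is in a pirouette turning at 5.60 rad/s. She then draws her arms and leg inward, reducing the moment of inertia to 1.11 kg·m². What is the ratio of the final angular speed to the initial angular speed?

ω₂/ω₁ ≈ 2.58

No external torque acts about the spin axis, so angular momentum is conserved.
ω₂/ω₁ = I₁/I₂ = 2.860 / 1.110 = 2.577.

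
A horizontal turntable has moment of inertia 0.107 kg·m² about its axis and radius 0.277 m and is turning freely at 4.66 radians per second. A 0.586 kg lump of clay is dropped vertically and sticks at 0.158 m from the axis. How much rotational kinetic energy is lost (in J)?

energy lost ≈ 0.140 J

The added mass arrives with no angular momentum about the axis, and any external torque about the axis is negligible, so the system's angular momentum is conserved.
Added inertia Σmr² = (0.586)(0.158)² = 0.01463 kg·m²; I_f = 0.1070 + 0.01463 = 0.1216 kg·m².
ω_f = I_p ω_i / I_f = (0.1070)(4.66) / 0.1216 = 4.100 rad/s.
KE_i = ½(0.1070)(4.660 rad/s)² = 1.162 J; KE_f = ½(0.1216)(4.100)² = 1.022 J.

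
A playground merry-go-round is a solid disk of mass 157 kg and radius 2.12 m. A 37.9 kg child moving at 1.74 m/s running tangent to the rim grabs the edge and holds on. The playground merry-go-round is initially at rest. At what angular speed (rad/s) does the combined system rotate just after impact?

|ω_f| ≈ 0.267 rad/s

About the axle the impulsive forces during the collision are internal, so angular momentum about that axis is conserved.
I_p = ½(157)(2.12)² = 352.8 kg·m². Taking the sense of the child's angular momentum as positive, L_{child} = m v R = (37.9)(1.74)(2.12) = 139.8 kg·m²/s.
L_i = 0 + 139.8 = 139.8 kg·m²/s.
After sticking, I_f = I_p + m R² = 352.8 + (37.9)(2.12)² = 523.1 kg·m².
ω_f = L_i / I_f = 139.8 / 523.1 = 0.2672 rad/s.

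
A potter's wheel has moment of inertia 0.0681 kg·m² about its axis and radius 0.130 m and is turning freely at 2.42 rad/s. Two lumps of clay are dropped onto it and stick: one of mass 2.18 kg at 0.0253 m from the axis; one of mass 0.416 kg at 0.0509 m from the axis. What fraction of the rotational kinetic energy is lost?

The added mass arrives with no angular momentum about the axis, and any external torque about the axis is negligible, so the system's angular momentum is conserved.
Added inertia Σmr² = (2.18)(0.0253)² + (0.416)(0.0509)² = 0.002473 kg·m²; I_f = 0.06810 + 0.002473 = 0.07057 kg·m².
ω_f = I_p ω_i / I_f = (0.06810)(2.42) / 0.07057 = 2.335 rad/s.
KE_i = ½(0.06810)(2.420 rad/s)² = 0.1994 J; KE_f = ½(0.07057)(2.335)² = 0.1924 J.
Fraction lost = 0.03504.

fraction ≈ 0.0350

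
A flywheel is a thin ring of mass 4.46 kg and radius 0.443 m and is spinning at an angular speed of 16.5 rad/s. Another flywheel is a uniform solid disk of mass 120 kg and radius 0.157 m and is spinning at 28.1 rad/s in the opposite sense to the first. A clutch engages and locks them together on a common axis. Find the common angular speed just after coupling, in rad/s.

The coupling torques are internal; angular momentum about the shared axis is conserved.
Moments of inertia: I_A = (4.46)(0.443)² = 0.8753 kg·m²; I_B = ½(120)(0.157)² = 1.479 kg·m².
Taking A's sense as positive: L = (0.8753)(16.5) − (1.479)(28.1) = -27.12 kg·m²·rad/s.
Combined I = 0.8753 + 1.479 = 2.354 kg·m².
ω_f = L / I = -27.12 / 2.354 = -11.52 rad/s.

|ω_f| ≈ 11.5 rad/s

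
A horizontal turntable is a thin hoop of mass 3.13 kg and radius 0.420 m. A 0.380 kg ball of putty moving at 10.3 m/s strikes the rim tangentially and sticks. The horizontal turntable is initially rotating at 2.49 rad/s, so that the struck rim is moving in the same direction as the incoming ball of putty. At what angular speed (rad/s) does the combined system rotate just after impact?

|ω_f| ≈ 4.88 rad/s

About the axle the impulsive forces during the collision are internal, so angular momentum about that axis is conserved.
I_p = (3.13)(0.420)² = 0.5521 kg·m². Taking the sense of the ball of putty's angular momentum as positive, L_{ball} = m v R = (0.380)(10.3)(0.420) = 1.644 kg·m²/s.
L_i = +I_p ω_p + m v R = +(0.5521)(2.49) + 1.644 = 3.019 kg·m²/s.
After sticking, I_f = I_p + m R² = 0.5521 + (0.380)(0.420)² = 0.6192 kg·m².
ω_f = L_i / I_f = 3.019 / 0.6192 = 4.875 rad/s.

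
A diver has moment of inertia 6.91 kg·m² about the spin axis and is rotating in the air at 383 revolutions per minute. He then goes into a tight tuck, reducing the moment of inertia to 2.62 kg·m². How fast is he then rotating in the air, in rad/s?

With no external torque about the axis, L is conserved: I₁ω₁ = I₂ω₂.
ω₂ = I₁ω₁ / I₂ = (6.910)(383 rpm) / (2.620) = 1010 rpm = 105.8 rad/s.

ω₂ ≈ 106 rad/s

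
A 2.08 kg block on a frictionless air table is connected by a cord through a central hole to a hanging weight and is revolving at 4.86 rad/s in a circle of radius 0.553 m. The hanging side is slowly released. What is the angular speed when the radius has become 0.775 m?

No torque about the axis ⇒ m r₁² ω₁ = m r₂² ω₂.
ω₂ = ω₁ (r₁/r₂)² = (4.86)(0.553/0.775)² = 2.474 rad/s.

ω₂ ≈ 2.47 rad/s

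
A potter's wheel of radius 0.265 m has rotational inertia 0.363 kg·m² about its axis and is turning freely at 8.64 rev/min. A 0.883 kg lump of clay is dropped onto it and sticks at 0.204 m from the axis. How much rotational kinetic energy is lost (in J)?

energy lost ≈ 0.0137 J

No external torque acts about the axis; L_before = L_after.
Added inertia Σmr² = (0.883)(0.204)² = 0.03675 kg·m²; I_f = 0.3630 + 0.03675 = 0.3997 kg·m².
ω_f = I_p ω_i / I_f = (0.3630)(8.64) / 0.3997 = 7.846 rpm.
KE_i = ½(0.3630)(0.9048 rad/s)² = 0.1486 J; KE_f = ½(0.3997)(0.8216)² = 0.1349 J.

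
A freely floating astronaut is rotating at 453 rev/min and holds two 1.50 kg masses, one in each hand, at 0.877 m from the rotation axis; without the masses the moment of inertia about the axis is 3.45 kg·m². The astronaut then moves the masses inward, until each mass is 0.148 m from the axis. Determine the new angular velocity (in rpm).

With no external torque about the axis, L is conserved: I₁ω₁ = I₂ω₂.
I₁ = 3.45 + 2(1.50)(0.877)² = 5.757 kg·m²; I₂ = 3.45 + 2(1.50)(0.148)² = 3.516 kg·m².
ω₂ = I₁ω₁ / I₂ = (5.757)(453 rpm) / (3.516) = 741.8 rpm.

ω₂ ≈ 742 rpm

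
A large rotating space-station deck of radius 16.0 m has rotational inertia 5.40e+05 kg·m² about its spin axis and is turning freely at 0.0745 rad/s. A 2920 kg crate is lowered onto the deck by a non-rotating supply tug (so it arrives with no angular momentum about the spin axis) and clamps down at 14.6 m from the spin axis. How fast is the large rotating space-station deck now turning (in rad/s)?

No external torque acts about the spin axis; L_before = L_after.
Added inertia Σmr² = (2920)(14.6)² = 6.224e+05 kg·m²; I_f = 5.400e+05 + 6.224e+05 = 1.162e+06 kg·m².
ω_f = I_p ω_i / I_f = (5.400e+05)(0.0745) / 1.162e+06 = 0.03461 rad/s.

ω_f ≈ 0.0346 rad/s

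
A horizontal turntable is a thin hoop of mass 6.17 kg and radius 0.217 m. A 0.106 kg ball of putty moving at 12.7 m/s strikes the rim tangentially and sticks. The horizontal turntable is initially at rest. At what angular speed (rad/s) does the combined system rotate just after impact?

|ω_f| ≈ 0.988 rad/s

About the axle the impulsive forces during the collision are internal, so angular momentum about that axis is conserved.
I_p = (6.17)(0.217)² = 0.2905 kg·m². Taking the sense of the ball of putty's angular momentum as positive, L_{ball} = m v R = (0.106)(12.7)(0.217) = 0.2921 kg·m²/s.
L_i = 0 + 0.2921 = 0.2921 kg·m²/s.
After sticking, I_f = I_p + m R² = 0.2905 + (0.106)(0.217)² = 0.2955 kg·m².
ω_f = L_i / I_f = 0.2921 / 0.2955 = 0.9885 rad/s.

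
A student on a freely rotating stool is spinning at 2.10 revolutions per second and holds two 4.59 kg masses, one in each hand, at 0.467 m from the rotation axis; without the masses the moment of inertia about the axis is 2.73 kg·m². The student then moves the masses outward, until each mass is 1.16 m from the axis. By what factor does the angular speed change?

With no external torque about the axis, L is conserved: I₁ω₁ = I₂ω₂.
I₁ = 2.73 + 2(4.59)(0.467)² = 4.732 kg·m²; I₂ = 2.73 + 2(4.59)(1.16)² = 15.08 kg·m².
ω₂/ω₁ = I₁/I₂ = 4.732 / 15.08 = 0.3137.

ω₂/ω₁ ≈ 0.314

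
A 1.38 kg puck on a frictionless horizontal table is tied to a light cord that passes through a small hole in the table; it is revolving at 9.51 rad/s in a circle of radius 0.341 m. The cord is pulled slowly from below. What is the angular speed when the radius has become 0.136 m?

No torque about the axis ⇒ m r₁² ω₁ = m r₂² ω₂.
ω₂ = ω₁ (r₁/r₂)² = (9.51)(0.341/0.136)² = 59.79 rad/s.

ω₂ ≈ 59.8 rad/s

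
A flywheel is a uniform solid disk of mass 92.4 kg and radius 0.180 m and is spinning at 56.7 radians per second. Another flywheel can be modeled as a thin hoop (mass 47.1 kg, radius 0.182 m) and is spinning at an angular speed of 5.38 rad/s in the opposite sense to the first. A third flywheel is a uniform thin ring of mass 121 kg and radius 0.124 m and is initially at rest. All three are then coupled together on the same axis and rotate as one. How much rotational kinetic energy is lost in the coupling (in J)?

No external torque acts about the common axis, so total angular momentum is conserved.
Moments of inertia: I_A = ½(92.4)(0.180)² = 1.497 kg·m²; I_B = (47.1)(0.182)² = 1.560 kg·m²; I_C = (121)(0.124)² = 1.860 kg·m².
Taking A's sense as positive: L = (1.497)(56.7) − (1.560)(5.38) = 76.48 kg·m²·rad/s.
Combined I = 1.497 + 1.560 + 1.860 = 4.918 kg·m².
ω_f = L / I = 76.48 / 4.918 = 15.55 rad/s.
KE_i = ½ΣIω² = 2429 J; KE_f = ½(4.918)(15.55)² = 594.7 J.

ΔKE lost ≈ 1830 J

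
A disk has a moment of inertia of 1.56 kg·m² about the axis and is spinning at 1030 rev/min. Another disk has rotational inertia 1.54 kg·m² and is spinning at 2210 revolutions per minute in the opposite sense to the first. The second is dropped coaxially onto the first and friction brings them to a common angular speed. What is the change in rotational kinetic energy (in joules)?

No external torque acts about the common axis, so total angular momentum is conserved.
Taking A's sense as positive: L = (1.560)(1030) − (1.540)(2210) = -1797 kg·m²·rpm.
Combined I = 1.560 + 1.540 = 3.100 kg·m².
ω_f = L / I = -1797 / 3.100 = -579.5 rpm.
KE_i = ½ΣIω² = 50320 J; KE_f = ½(3.100)(60.69)² = 5709 J.

ΔKE ≈ -44600 J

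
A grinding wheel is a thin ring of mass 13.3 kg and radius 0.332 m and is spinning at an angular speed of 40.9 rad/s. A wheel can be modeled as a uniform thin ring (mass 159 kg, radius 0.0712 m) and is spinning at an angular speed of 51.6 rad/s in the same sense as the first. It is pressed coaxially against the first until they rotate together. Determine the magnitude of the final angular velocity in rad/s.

No external torque acts about the common axis, so total angular momentum is conserved.
Moments of inertia: I_A = (13.3)(0.332)² = 1.466 kg·m²; I_B = (159)(0.0712)² = 0.8060 kg·m².
Taking A's sense as positive: L = (1.466)(40.9) + (0.8060)(51.6) = 101.6 kg·m²·rad/s.
Combined I = 1.466 + 0.8060 = 2.272 kg·m².
ω_f = L / I = 101.6 / 2.272 = 44.70 rad/s.

|ω_f| ≈ 44.7 rad/s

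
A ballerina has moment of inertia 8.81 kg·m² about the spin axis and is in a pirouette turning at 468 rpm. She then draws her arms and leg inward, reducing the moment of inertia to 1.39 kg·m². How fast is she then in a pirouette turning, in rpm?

ω₂ ≈ 2970 rpm

No external torque acts about the spin axis, so angular momentum is conserved.
ω₂ = I₁ω₁ / I₂ = (8.810)(468 rpm) / (1.390) = 2966 rpm.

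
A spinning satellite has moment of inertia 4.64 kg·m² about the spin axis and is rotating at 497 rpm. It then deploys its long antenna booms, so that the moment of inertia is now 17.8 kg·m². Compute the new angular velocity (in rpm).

With no external torque about the axis, L is conserved: I₁ω₁ = I₂ω₂.
ω₂ = I₁ω₁ / I₂ = (4.640)(497 rpm) / (17.80) = 129.6 rpm.

ω₂ ≈ 130 rpm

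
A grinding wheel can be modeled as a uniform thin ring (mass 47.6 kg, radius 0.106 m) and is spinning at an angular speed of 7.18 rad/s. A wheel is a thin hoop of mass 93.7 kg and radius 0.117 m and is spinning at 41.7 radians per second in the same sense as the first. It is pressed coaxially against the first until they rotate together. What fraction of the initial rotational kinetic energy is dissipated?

The coupling torques are internal; angular momentum about the shared axis is conserved.
Moments of inertia: I_A = (47.6)(0.106)² = 0.5348 kg·m²; I_B = (93.7)(0.117)² = 1.283 kg·m².
Taking A's sense as positive: L = (0.5348)(7.18) + (1.283)(41.7) = 57.33 kg·m²·rad/s.
Combined I = 0.5348 + 1.283 = 1.817 kg·m².
ω_f = L / I = 57.33 / 1.817 = 31.54 rad/s.
KE_i = ½ΣIω² = 1129 J; KE_f = ½(1.817)(31.54)² = 904.1 J.
Fraction dissipated = (KE_i − KE_f)/KE_i = 0.1992.

fraction ≈ 0.199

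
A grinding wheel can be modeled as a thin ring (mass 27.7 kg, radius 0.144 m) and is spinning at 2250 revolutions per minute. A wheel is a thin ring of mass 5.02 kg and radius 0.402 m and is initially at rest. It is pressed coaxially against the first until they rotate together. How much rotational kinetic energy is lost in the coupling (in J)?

The coupling torques are internal; angular momentum about the shared axis is conserved.
Moments of inertia: I_A = (27.7)(0.144)² = 0.5744 kg·m²; I_B = (5.02)(0.402)² = 0.8113 kg·m².
Taking A's sense as positive: L = (0.5744)(2250) = 1292 kg·m²·rpm.
Combined I = 0.5744 + 0.8113 = 1.386 kg·m².
ω_f = L / I = 1292 / 1.386 = 932.7 rpm.
KE_i = ½ΣIω² = 15940 J; KE_f = ½(1.386)(97.67)² = 6609 J.

ΔKE lost ≈ 9330 J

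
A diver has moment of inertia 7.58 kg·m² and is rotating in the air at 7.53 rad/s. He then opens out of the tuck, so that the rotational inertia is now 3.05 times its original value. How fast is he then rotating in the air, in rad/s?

No external torque acts about the spin axis, so angular momentum is conserved.
I₂ = 3.05 × 7.58 = 23.12 kg·m².
ω₂ = I₁ω₁ / I₂ = (7.580)(7.53 rad/s) / (23.12) = 2.469 rad/s.

ω₂ ≈ 2.47 rad/s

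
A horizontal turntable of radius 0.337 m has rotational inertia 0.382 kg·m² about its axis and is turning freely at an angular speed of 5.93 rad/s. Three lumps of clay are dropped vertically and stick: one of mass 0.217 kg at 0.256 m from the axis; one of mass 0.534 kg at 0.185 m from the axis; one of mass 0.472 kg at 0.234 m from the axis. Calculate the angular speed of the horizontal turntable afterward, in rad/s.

No external torque acts about the axis; L_before = L_after.
Added inertia Σmr² = (0.217)(0.256)² + (0.534)(0.185)² + (0.472)(0.234)² = 0.05834 kg·m²; I_f = 0.3820 + 0.05834 = 0.4403 kg·m².
ω_f = I_p ω_i / I_f = (0.3820)(5.93) / 0.4403 = 5.144 rad/s.

ω_f ≈ 5.14 rad/s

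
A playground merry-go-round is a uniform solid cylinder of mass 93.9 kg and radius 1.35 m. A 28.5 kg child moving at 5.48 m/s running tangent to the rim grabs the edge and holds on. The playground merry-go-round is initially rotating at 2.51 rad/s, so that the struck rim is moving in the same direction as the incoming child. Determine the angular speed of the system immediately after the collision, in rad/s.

|ω_f| ≈ 3.10 rad/s

About the axle the impulsive forces during the collision are internal, so angular momentum about that axis is conserved.
I_p = ½(93.9)(1.35)² = 85.57 kg·m². Taking the sense of the child's angular momentum as positive, L_{child} = m v R = (28.5)(5.48)(1.35) = 210.8 kg·m²/s.
L_i = +I_p ω_p + m v R = +(85.57)(2.51) + 210.8 = 425.6 kg·m²/s.
After sticking, I_f = I_p + m R² = 85.57 + (28.5)(1.35)² = 137.5 kg·m².
ω_f = L_i / I_f = 425.6 / 137.5 = 3.095 rad/s.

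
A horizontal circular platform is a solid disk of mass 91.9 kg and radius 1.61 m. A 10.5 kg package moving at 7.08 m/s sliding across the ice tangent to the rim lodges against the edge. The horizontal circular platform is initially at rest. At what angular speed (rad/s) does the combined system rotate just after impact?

|ω_f| ≈ 0.818 rad/s

About the central axle the impulsive forces during the collision are internal, so angular momentum about that axis is conserved.
I_p = ½(91.9)(1.61)² = 119.1 kg·m². Taking the sense of the package's angular momentum as positive, L_{package} = m v R = (10.5)(7.08)(1.61) = 119.7 kg·m²/s.
L_i = 0 + 119.7 = 119.7 kg·m²/s.
After sticking, I_f = I_p + m R² = 119.1 + (10.5)(1.61)² = 146.3 kg·m².
ω_f = L_i / I_f = 119.7 / 146.3 = 0.8180 rad/s.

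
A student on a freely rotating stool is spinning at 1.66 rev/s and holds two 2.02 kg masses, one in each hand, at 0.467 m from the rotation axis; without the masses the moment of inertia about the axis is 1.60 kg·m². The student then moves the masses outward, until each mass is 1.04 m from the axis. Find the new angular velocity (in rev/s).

No external torque acts about the spin axis, so angular momentum is conserved.
I₁ = 1.60 + 2(2.02)(0.467)² = 2.481 kg·m²; I₂ = 1.60 + 2(2.02)(1.04)² = 5.970 kg·m².
ω₂ = I₁ω₁ / I₂ = (2.481)(1.66 rev/s) / (5.970) = 0.6899 rev/s.

ω₂ ≈ 0.690 rev/s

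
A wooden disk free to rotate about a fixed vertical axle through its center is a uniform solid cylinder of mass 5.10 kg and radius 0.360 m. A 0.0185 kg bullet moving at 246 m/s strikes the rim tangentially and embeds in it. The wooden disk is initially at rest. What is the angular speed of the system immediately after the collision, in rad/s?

The axle reaction passes through the axle and exerts no torque about it; angular momentum about the axle is conserved through the impact.
I_p = ½(5.10)(0.360)² = 0.3305 kg·m². Taking the sense of the bullet's angular momentum as positive, L_{bullet} = m v R = (0.0185)(246)(0.360) = 1.638 kg·m²/s.
L_i = 0 + 1.638 = 1.638 kg·m²/s.
After sticking, I_f = I_p + m R² = 0.3305 + (0.0185)(0.360)² = 0.3329 kg·m².
ω_f = L_i / I_f = 1.638 / 0.3329 = 4.922 rad/s.

|ω_f| ≈ 4.92 rad/s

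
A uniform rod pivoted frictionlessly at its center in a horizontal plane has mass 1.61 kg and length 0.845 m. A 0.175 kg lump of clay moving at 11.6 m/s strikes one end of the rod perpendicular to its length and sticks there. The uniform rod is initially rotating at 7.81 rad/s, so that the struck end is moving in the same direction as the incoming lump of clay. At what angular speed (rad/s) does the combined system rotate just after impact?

The axle reaction passes through the pivot and exerts no torque about it; angular momentum about the pivot is conserved through the impact.
I_p = (1/12)(1.61)(0.845)² = 0.09580 kg·m². Taking the sense of the lump of clay's angular momentum as positive, L_{lump} = m v R = (0.175)(11.6)(0.845/2) = 0.8577 kg·m²/s.
L_i = +I_p ω_p + m v R = +(0.09580)(7.81) + 0.8577 = 1.606 kg·m²/s.
After sticking, I_f = I_p + m R² = 0.09580 + (0.175)(0.845/2)² = 0.1270 kg·m².
ω_f = L_i / I_f = 1.606 / 0.1270 = 12.64 rad/s.

|ω_f| ≈ 12.6 rad/s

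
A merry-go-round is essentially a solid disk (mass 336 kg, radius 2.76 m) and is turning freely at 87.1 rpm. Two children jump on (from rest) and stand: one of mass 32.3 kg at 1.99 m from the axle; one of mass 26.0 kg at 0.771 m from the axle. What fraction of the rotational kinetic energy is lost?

fraction ≈ 0.101

No external torque acts about the axle; L_before = L_after.
I_p = ½(336)(2.76)² = 1280 kg·m².
Added inertia Σmr² = (32.3)(1.99)² + (26.0)(0.771)² = 143.4 kg·m²; I_f = 1280 + 143.4 = 1423 kg·m².
ω_f = I_p ω_i / I_f = (1280)(87.1) / 1423 = 78.33 rpm.
KE_i = ½(1280)(9.121 rad/s)² = 53230 J; KE_f = ½(1423)(8.202)² = 47870 J.
Fraction lost = 0.1007.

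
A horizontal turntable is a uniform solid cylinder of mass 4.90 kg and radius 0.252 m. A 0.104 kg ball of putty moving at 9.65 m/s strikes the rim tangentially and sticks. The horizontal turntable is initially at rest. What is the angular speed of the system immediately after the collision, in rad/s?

|ω_f| ≈ 1.56 rad/s

The axle reaction passes through the axle and exerts no torque about it; angular momentum about the axle is conserved through the impact.
I_p = ½(4.90)(0.252)² = 0.1556 kg·m². Taking the sense of the ball of putty's angular momentum as positive, L_{ball} = m v R = (0.104)(9.65)(0.252) = 0.2529 kg·m²/s.
L_i = 0 + 0.2529 = 0.2529 kg·m²/s.
After sticking, I_f = I_p + m R² = 0.1556 + (0.104)(0.252)² = 0.1622 kg·m².
ω_f = L_i / I_f = 0.2529 / 0.1622 = 1.559 rad/s.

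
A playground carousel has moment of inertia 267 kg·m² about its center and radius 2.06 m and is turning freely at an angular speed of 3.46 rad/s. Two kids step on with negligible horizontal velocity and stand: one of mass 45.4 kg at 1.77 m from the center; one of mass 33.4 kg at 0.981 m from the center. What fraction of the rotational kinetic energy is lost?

The added mass arrives with no angular momentum about the center, and any external torque about the center is negligible, so the system's angular momentum is conserved.
Added inertia Σmr² = (45.4)(1.77)² + (33.4)(0.981)² = 174.4 kg·m²; I_f = 267.0 + 174.4 = 441.4 kg·m².
ω_f = I_p ω_i / I_f = (267.0)(3.46) / 441.4 = 2.093 rad/s.
KE_i = ½(267.0)(3.460 rad/s)² = 1598 J; KE_f = ½(441.4)(2.093)² = 966.8 J.
Fraction lost = 0.3951.

fraction ≈ 0.395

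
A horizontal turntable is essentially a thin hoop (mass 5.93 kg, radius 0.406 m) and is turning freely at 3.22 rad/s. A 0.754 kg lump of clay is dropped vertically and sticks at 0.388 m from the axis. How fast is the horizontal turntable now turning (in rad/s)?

ω_f ≈ 2.88 rad/s

No external torque acts about the axis; L_before = L_after.
I_p = (5.93)(0.406)² = 0.9775 kg·m².
Added inertia Σmr² = (0.754)(0.388)² = 0.1135 kg·m²; I_f = 0.9775 + 0.1135 = 1.091 kg·m².
ω_f = I_p ω_i / I_f = (0.9775)(3.22) / 1.091 = 2.885 rad/s.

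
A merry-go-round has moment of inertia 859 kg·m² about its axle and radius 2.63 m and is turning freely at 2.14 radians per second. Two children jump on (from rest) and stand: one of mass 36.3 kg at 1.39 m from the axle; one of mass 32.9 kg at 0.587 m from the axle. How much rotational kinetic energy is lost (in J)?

The added mass arrives with no angular momentum about the axle, and any external torque about the axle is negligible, so the system's angular momentum is conserved.
Added inertia Σmr² = (36.3)(1.39)² + (32.9)(0.587)² = 81.47 kg·m²; I_f = 859.0 + 81.47 = 940.5 kg·m².
ω_f = I_p ω_i / I_f = (859.0)(2.14) / 940.5 = 1.955 rad/s.
KE_i = ½(859.0)(2.140 rad/s)² = 1967 J; KE_f = ½(940.5)(1.955)² = 1797 J.

energy lost ≈ 170 J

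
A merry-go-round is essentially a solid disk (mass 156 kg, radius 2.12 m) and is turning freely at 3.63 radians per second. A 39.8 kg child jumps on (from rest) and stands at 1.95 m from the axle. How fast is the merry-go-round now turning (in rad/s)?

ω_f ≈ 2.54 rad/s

The added mass arrives with no angular momentum about the axle, and any external torque about the axle is negligible, so the system's angular momentum is conserved.
I_p = ½(156)(2.12)² = 350.6 kg·m².
Added inertia Σmr² = (39.8)(1.95)² = 151.3 kg·m²; I_f = 350.6 + 151.3 = 501.9 kg·m².
ω_f = I_p ω_i / I_f = (350.6)(3.63) / 501.9 = 2.535 rad/s.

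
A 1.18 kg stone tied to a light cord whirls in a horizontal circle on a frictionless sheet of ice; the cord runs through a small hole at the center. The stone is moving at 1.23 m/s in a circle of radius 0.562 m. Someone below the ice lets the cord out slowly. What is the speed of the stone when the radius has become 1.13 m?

Central (radial) force ⇒ zero torque about the center ⇒ m v r is constant.
v₂ = v₁ r₁ / r₂ = (1.23)(0.562) / (1.13) = 0.6117 m/s.

v₂ ≈ 0.612 m/s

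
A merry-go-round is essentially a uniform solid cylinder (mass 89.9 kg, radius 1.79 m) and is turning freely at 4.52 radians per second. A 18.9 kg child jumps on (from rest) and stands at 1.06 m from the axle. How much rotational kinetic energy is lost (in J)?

energy lost ≈ 189 J

No external torque acts about the axle; L_before = L_after.
I_p = ½(89.9)(1.79)² = 144.0 kg·m².
Added inertia Σmr² = (18.9)(1.06)² = 21.24 kg·m²; I_f = 144.0 + 21.24 = 165.3 kg·m².
ω_f = I_p ω_i / I_f = (144.0)(4.52) / 165.3 = 3.939 rad/s.
KE_i = ½(144.0)(4.520 rad/s)² = 1471 J; KE_f = ½(165.3)(3.939)² = 1282 J.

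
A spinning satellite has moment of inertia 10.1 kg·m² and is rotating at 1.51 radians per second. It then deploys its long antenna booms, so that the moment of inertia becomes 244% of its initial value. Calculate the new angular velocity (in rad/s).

ω₂ ≈ 0.619 rad/s

With no external torque about the axis, L is conserved: I₁ω₁ = I₂ω₂.
I₂ = 2.44 × 10.1 = 24.64 kg·m².
ω₂ = I₁ω₁ / I₂ = (10.10)(1.51 rad/s) / (24.64) = 0.6189 rad/s.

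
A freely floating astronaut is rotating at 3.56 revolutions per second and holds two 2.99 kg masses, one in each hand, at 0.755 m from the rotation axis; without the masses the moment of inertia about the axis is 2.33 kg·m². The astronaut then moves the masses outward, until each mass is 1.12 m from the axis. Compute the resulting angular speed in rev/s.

ω₂ ≈ 2.08 rev/s

No external torque acts about the spin axis, so angular momentum is conserved.
I₁ = 2.33 + 2(2.99)(0.755)² = 5.739 kg·m²; I₂ = 2.33 + 2(2.99)(1.12)² = 9.831 kg·m².
ω₂ = I₁ω₁ / I₂ = (5.739)(3.56 rev/s) / (9.831) = 2.078 rev/s.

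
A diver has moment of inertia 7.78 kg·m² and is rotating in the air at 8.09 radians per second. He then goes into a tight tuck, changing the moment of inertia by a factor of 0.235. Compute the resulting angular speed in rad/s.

No external torque acts about the spin axis, so angular momentum is conserved.
I₂ = 0.235 × 7.78 = 1.828 kg·m².
ω₂ = I₁ω₁ / I₂ = (7.780)(8.09 rad/s) / (1.828) = 34.43 rad/s.

ω₂ ≈ 34.4 rad/s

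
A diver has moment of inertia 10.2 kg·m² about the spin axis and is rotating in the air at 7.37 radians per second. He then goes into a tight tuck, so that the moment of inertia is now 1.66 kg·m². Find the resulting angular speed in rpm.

No external torque acts about the spin axis, so angular momentum is conserved.
ω₂ = I₁ω₁ / I₂ = (10.20)(7.37 rad/s) / (1.660) = 45.29 rad/s = 432.4 rpm.

ω₂ ≈ 432 rpm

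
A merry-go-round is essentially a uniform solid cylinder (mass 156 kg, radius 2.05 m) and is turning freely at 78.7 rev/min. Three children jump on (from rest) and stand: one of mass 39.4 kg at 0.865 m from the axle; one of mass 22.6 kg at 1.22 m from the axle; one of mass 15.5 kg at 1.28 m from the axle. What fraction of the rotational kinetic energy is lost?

The added mass arrives with no angular momentum about the axle, and any external torque about the axle is negligible, so the system's angular momentum is conserved.
I_p = ½(156)(2.05)² = 327.8 kg·m².
Added inertia Σmr² = (39.4)(0.865)² + (22.6)(1.22)² + (15.5)(1.28)² = 88.51 kg·m²; I_f = 327.8 + 88.51 = 416.3 kg·m².
ω_f = I_p ω_i / I_f = (327.8)(78.7) / 416.3 = 61.97 rpm.
KE_i = ½(327.8)(8.241 rad/s)² = 11130 J; KE_f = ½(416.3)(6.489)² = 8765 J.
Fraction lost = 0.2126.

fraction ≈ 0.213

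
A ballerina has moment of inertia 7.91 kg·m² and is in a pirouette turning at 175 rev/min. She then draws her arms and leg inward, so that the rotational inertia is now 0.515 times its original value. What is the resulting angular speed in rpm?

ω₂ ≈ 340 rpm

Angular momentum about the spin axis is conserved since the torque about it is zero.
I₂ = 0.515 × 7.91 = 4.074 kg·m².
ω₂ = I₁ω₁ / I₂ = (7.910)(175 rpm) / (4.074) = 339.8 rpm.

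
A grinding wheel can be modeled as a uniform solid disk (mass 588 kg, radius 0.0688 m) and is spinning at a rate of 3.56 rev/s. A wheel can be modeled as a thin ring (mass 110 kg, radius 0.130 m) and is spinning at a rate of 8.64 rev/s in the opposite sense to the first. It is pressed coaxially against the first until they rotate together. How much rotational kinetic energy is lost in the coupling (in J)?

No external torque acts about the common axis, so total angular momentum is conserved.
Moments of inertia: I_A = ½(588)(0.0688)² = 1.392 kg·m²; I_B = (110)(0.130)² = 1.859 kg·m².
Taking A's sense as positive: L = (1.392)(3.56) − (1.859)(8.64) = -11.11 kg·m²·rev/s.
Combined I = 1.392 + 1.859 = 3.251 kg·m².
ω_f = L / I = -11.11 / 3.251 = -3.417 rev/s.
KE_i = ½ΣIω² = 3087 J; KE_f = ½(3.251)(21.47)² = 749.2 J.

ΔKE lost ≈ 2340 J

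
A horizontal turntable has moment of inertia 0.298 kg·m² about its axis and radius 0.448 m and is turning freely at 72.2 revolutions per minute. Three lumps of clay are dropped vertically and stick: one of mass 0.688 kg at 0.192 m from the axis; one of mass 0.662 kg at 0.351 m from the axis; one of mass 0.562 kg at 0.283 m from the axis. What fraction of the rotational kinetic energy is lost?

The added mass arrives with no angular momentum about the axis, and any external torque about the axis is negligible, so the system's angular momentum is conserved.
Added inertia Σmr² = (0.688)(0.192)² + (0.662)(0.351)² + (0.562)(0.283)² = 0.1519 kg·m²; I_f = 0.2980 + 0.1519 = 0.4499 kg·m².
ω_f = I_p ω_i / I_f = (0.2980)(72.2) / 0.4499 = 47.82 rpm.
KE_i = ½(0.2980)(7.561 rad/s)² = 8.518 J; KE_f = ½(0.4499)(5.008)² = 5.641 J.
Fraction lost = 0.3377.

fraction ≈ 0.338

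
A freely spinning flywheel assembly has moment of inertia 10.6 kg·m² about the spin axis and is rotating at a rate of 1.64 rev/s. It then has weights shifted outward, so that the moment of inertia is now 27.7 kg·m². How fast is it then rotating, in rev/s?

With no external torque about the axis, L is conserved: I₁ω₁ = I₂ω₂.
ω₂ = I₁ω₁ / I₂ = (10.60)(1.64 rev/s) / (27.70) = 0.6276 rev/s.

ω₂ ≈ 0.628 rev/s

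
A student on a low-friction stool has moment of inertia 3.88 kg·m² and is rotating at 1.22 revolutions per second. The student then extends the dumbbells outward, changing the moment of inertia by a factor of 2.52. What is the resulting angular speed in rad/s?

ω₂ ≈ 3.04 rad/s

Angular momentum about the spin axis is conserved since the torque about it is zero.
I₂ = 2.52 × 3.88 = 9.778 kg·m².
ω₂ = I₁ω₁ / I₂ = (3.880)(1.22 rev/s) / (9.778) = 0.4841 rev/s = 3.042 rad/s.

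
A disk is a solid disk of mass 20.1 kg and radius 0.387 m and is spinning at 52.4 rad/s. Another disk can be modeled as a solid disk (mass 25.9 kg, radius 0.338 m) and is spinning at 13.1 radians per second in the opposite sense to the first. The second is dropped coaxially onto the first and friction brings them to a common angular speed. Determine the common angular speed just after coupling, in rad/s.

|ω_f| ≈ 19.9 rad/s

No external torque acts about the common axis, so total angular momentum is conserved.
Moments of inertia: I_A = ½(20.1)(0.387)² = 1.505 kg·m²; I_B = ½(25.9)(0.338)² = 1.479 kg·m².
Taking A's sense as positive: L = (1.505)(52.4) − (1.479)(13.1) = 59.49 kg·m²·rad/s.
Combined I = 1.505 + 1.479 = 2.985 kg·m².
ω_f = L / I = 59.49 / 2.985 = 19.93 rad/s.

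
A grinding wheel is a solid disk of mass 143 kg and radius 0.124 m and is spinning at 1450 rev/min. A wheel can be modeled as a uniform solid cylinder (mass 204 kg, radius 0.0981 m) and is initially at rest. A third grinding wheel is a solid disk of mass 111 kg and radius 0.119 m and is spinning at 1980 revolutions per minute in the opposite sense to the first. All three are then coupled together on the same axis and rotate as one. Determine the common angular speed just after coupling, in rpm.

The coupling torques are internal; angular momentum about the shared axis is conserved.
Moments of inertia: I_A = ½(143)(0.124)² = 1.099 kg·m²; I_B = ½(204)(0.0981)² = 0.9816 kg·m²; I_C = ½(111)(0.119)² = 0.7859 kg·m².
Taking A's sense as positive: L = (1.099)(1450) − (0.7859)(1980) = 37.95 kg·m²·rpm.
Combined I = 1.099 + 0.9816 + 0.7859 = 2.867 kg·m².
ω_f = L / I = 37.95 / 2.867 = 13.24 rpm.

|ω_f| ≈ 13.2 rpm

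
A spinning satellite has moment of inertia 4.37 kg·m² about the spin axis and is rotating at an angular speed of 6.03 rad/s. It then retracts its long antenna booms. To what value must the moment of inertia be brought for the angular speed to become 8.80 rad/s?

I₂ ≈ 2.99 kg·m²

Angular momentum about the spin axis is conserved since the torque about it is zero.
I₂ = I₁ω₁ / ω₂ = (4.37)(6.03) / (8.80) = 2.994 kg·m².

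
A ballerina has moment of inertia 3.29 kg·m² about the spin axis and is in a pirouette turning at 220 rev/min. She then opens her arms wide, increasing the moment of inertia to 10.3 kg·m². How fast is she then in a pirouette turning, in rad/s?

With no external torque about the axis, L is conserved: I₁ω₁ = I₂ω₂.
ω₂ = I₁ω₁ / I₂ = (3.290)(220 rpm) / (10.30) = 70.27 rpm = 7.359 rad/s.

ω₂ ≈ 7.36 rad/s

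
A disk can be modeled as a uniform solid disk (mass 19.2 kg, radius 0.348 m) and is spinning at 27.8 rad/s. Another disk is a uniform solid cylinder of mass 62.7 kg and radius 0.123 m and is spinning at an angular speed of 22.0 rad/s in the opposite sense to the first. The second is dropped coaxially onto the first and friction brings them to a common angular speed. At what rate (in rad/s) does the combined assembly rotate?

|ω_f| ≈ 13.4 rad/s

The coupling torques are internal; angular momentum about the shared axis is conserved.
Moments of inertia: I_A = ½(19.2)(0.348)² = 1.163 kg·m²; I_B = ½(62.7)(0.123)² = 0.4743 kg·m².
Taking A's sense as positive: L = (1.163)(27.8) − (0.4743)(22.0) = 21.89 kg·m²·rad/s.
Combined I = 1.163 + 0.4743 = 1.637 kg·m².
ω_f = L / I = 21.89 / 1.637 = 13.37 rad/s.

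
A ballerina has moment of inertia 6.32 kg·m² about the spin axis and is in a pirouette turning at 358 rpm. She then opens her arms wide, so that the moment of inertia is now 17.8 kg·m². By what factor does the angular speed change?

No external torque acts about the spin axis, so angular momentum is conserved.
ω₂/ω₁ = I₁/I₂ = 6.320 / 17.80 = 0.3551.

ω₂/ω₁ ≈ 0.355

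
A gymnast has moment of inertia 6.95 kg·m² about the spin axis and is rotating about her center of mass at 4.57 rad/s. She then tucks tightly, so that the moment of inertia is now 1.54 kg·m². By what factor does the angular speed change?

ω₂/ω₁ ≈ 4.51

With no external torque about the axis, L is conserved: I₁ω₁ = I₂ω₂.
ω₂/ω₁ = I₁/I₂ = 6.950 / 1.540 = 4.513.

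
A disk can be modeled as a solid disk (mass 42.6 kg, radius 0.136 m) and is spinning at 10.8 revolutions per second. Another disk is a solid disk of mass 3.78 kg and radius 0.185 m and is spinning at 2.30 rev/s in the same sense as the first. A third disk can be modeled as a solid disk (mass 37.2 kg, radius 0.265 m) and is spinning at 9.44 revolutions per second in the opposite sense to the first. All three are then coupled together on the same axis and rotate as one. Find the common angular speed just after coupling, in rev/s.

The coupling torques are internal; angular momentum about the shared axis is conserved.
Moments of inertia: I_A = ½(42.6)(0.136)² = 0.3940 kg·m²; I_B = ½(3.78)(0.185)² = 0.06469 kg·m²; I_C = ½(37.2)(0.265)² = 1.306 kg·m².
Taking A's sense as positive: L = (0.3940)(10.8) + (0.06469)(2.30) − (1.306)(9.44) = -7.927 kg·m²·rev/s.
Combined I = 0.3940 + 0.06469 + 1.306 = 1.765 kg·m².
ω_f = L / I = -7.927 / 1.765 = -4.492 rev/s.

|ω_f| ≈ 4.49 rev/s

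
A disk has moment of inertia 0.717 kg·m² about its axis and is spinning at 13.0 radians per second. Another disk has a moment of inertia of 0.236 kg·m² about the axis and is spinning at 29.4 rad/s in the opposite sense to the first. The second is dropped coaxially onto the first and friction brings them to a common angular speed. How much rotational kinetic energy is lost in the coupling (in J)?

ΔKE lost ≈ 160 J

No external torque acts about the common axis, so total angular momentum is conserved.
Taking A's sense as positive: L = (0.7170)(13.0) − (0.2360)(29.4) = 2.383 kg·m²·rad/s.
Combined I = 0.7170 + 0.2360 = 0.9530 kg·m².
ω_f = L / I = 2.383 / 0.9530 = 2.500 rad/s.
KE_i = ½ΣIω² = 162.6 J; KE_f = ½(0.9530)(2.500)² = 2.978 J.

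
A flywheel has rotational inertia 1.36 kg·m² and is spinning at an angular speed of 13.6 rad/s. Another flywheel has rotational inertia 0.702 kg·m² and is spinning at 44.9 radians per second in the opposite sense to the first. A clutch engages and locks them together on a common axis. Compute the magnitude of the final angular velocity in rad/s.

The coupling torques are internal; angular momentum about the shared axis is conserved.
Taking A's sense as positive: L = (1.360)(13.6) − (0.7020)(44.9) = -13.02 kg·m²·rad/s.
Combined I = 1.360 + 0.7020 = 2.062 kg·m².
ω_f = L / I = -13.02 / 2.062 = -6.316 rad/s.

|ω_f| ≈ 6.32 rad/s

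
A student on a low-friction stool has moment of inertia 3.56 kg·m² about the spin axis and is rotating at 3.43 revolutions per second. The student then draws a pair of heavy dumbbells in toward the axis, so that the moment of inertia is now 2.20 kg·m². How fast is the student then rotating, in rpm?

Angular momentum about the spin axis is conserved since the torque about it is zero.
ω₂ = I₁ω₁ / I₂ = (3.560)(3.43 rev/s) / (2.200) = 5.550 rev/s = 333.0 rpm.

ω₂ ≈ 333 rpm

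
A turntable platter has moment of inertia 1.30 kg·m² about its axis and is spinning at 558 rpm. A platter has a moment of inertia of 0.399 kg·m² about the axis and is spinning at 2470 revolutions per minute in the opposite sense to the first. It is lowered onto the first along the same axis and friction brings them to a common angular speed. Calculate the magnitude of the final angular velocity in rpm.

|ω_f| ≈ 153 rpm

No external torque acts about the common axis, so total angular momentum is conserved.
Taking A's sense as positive: L = (1.300)(558) − (0.3990)(2470) = -260.1 kg·m²·rpm.
Combined I = 1.300 + 0.3990 = 1.699 kg·m².
ω_f = L / I = -260.1 / 1.699 = -153.1 rpm.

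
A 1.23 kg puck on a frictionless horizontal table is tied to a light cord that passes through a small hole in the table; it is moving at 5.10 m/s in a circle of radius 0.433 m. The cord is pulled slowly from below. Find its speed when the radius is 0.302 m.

The only horizontal force on the mass is along the cord (radial), so it exerts no torque about the hole and angular momentum m v r is conserved.
v₂ = v₁ r₁ / r₂ = (5.10)(0.433) / (0.302) = 7.312 m/s.

v₂ ≈ 7.31 m/s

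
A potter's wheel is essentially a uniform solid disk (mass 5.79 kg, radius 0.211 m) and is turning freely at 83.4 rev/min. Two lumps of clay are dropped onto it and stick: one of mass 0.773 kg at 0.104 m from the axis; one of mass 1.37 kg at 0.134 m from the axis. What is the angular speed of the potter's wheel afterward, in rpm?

No external torque acts about the axis; L_before = L_after.
I_p = ½(5.79)(0.211)² = 0.1289 kg·m².
Added inertia Σmr² = (0.773)(0.104)² + (1.37)(0.134)² = 0.03296 kg·m²; I_f = 0.1289 + 0.03296 = 0.1618 kg·m².
ω_f = I_p ω_i / I_f = (0.1289)(83.4) / 0.1618 = 66.42 rpm.

ω_f ≈ 66.4 rpm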